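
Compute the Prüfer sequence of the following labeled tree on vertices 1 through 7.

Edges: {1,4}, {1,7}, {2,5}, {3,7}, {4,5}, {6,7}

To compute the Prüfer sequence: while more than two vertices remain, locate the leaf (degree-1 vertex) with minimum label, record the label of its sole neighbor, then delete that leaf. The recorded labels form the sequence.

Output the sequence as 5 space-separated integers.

Step 1: leaves = {2,3,6}. Remove smallest leaf 2, emit neighbor 5.
Step 2: leaves = {3,5,6}. Remove smallest leaf 3, emit neighbor 7.
Step 3: leaves = {5,6}. Remove smallest leaf 5, emit neighbor 4.
Step 4: leaves = {4,6}. Remove smallest leaf 4, emit neighbor 1.
Step 5: leaves = {1,6}. Remove smallest leaf 1, emit neighbor 7.
Done: 2 vertices remain (6, 7). Sequence = [5 7 4 1 7]

Answer: 5 7 4 1 7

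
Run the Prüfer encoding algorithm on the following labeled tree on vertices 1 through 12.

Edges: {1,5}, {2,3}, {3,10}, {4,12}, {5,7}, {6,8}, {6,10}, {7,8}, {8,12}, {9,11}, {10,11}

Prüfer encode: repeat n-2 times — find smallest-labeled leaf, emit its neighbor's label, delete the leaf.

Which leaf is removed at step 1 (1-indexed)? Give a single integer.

Answer: 1

Derivation:
Step 1: current leaves = {1,2,4,9}. Remove leaf 1 (neighbor: 5).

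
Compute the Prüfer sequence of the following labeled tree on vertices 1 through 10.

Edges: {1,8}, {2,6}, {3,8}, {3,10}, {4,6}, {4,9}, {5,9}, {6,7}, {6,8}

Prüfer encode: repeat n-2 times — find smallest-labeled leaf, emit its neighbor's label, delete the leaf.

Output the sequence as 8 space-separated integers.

Step 1: leaves = {1,2,5,7,10}. Remove smallest leaf 1, emit neighbor 8.
Step 2: leaves = {2,5,7,10}. Remove smallest leaf 2, emit neighbor 6.
Step 3: leaves = {5,7,10}. Remove smallest leaf 5, emit neighbor 9.
Step 4: leaves = {7,9,10}. Remove smallest leaf 7, emit neighbor 6.
Step 5: leaves = {9,10}. Remove smallest leaf 9, emit neighbor 4.
Step 6: leaves = {4,10}. Remove smallest leaf 4, emit neighbor 6.
Step 7: leaves = {6,10}. Remove smallest leaf 6, emit neighbor 8.
Step 8: leaves = {8,10}. Remove smallest leaf 8, emit neighbor 3.
Done: 2 vertices remain (3, 10). Sequence = [8 6 9 6 4 6 8 3]

Answer: 8 6 9 6 4 6 8 3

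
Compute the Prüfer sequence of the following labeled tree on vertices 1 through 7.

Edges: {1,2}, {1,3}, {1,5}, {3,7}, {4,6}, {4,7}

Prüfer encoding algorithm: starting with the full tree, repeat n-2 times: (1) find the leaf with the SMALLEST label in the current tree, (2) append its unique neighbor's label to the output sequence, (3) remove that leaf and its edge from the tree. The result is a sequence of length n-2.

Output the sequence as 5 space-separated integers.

Step 1: leaves = {2,5,6}. Remove smallest leaf 2, emit neighbor 1.
Step 2: leaves = {5,6}. Remove smallest leaf 5, emit neighbor 1.
Step 3: leaves = {1,6}. Remove smallest leaf 1, emit neighbor 3.
Step 4: leaves = {3,6}. Remove smallest leaf 3, emit neighbor 7.
Step 5: leaves = {6,7}. Remove smallest leaf 6, emit neighbor 4.
Done: 2 vertices remain (4, 7). Sequence = [1 1 3 7 4]

Answer: 1 1 3 7 4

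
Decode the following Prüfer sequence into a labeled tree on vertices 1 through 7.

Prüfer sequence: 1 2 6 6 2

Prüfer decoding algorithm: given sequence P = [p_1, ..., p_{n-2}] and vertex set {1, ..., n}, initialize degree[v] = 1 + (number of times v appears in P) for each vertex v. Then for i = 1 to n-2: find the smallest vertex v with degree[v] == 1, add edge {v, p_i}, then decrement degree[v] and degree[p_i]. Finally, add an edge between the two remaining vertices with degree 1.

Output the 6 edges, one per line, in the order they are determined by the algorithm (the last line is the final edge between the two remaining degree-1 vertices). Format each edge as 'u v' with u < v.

Answer: 1 3
1 2
4 6
5 6
2 6
2 7

Derivation:
Initial degrees: {1:2, 2:3, 3:1, 4:1, 5:1, 6:3, 7:1}
Step 1: smallest deg-1 vertex = 3, p_1 = 1. Add edge {1,3}. Now deg[3]=0, deg[1]=1.
Step 2: smallest deg-1 vertex = 1, p_2 = 2. Add edge {1,2}. Now deg[1]=0, deg[2]=2.
Step 3: smallest deg-1 vertex = 4, p_3 = 6. Add edge {4,6}. Now deg[4]=0, deg[6]=2.
Step 4: smallest deg-1 vertex = 5, p_4 = 6. Add edge {5,6}. Now deg[5]=0, deg[6]=1.
Step 5: smallest deg-1 vertex = 6, p_5 = 2. Add edge {2,6}. Now deg[6]=0, deg[2]=1.
Final: two remaining deg-1 vertices are 2, 7. Add edge {2,7}.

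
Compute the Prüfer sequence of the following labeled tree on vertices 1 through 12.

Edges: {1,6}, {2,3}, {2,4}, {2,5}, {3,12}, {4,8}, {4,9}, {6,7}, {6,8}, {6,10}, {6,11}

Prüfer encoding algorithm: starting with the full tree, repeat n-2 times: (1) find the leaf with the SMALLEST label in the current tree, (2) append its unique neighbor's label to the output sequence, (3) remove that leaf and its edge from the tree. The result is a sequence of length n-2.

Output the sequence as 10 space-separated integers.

Answer: 6 2 6 4 6 6 8 4 2 3

Derivation:
Step 1: leaves = {1,5,7,9,10,11,12}. Remove smallest leaf 1, emit neighbor 6.
Step 2: leaves = {5,7,9,10,11,12}. Remove smallest leaf 5, emit neighbor 2.
Step 3: leaves = {7,9,10,11,12}. Remove smallest leaf 7, emit neighbor 6.
Step 4: leaves = {9,10,11,12}. Remove smallest leaf 9, emit neighbor 4.
Step 5: leaves = {10,11,12}. Remove smallest leaf 10, emit neighbor 6.
Step 6: leaves = {11,12}. Remove smallest leaf 11, emit neighbor 6.
Step 7: leaves = {6,12}. Remove smallest leaf 6, emit neighbor 8.
Step 8: leaves = {8,12}. Remove smallest leaf 8, emit neighbor 4.
Step 9: leaves = {4,12}. Remove smallest leaf 4, emit neighbor 2.
Step 10: leaves = {2,12}. Remove smallest leaf 2, emit neighbor 3.
Done: 2 vertices remain (3, 12). Sequence = [6 2 6 4 6 6 8 4 2 3]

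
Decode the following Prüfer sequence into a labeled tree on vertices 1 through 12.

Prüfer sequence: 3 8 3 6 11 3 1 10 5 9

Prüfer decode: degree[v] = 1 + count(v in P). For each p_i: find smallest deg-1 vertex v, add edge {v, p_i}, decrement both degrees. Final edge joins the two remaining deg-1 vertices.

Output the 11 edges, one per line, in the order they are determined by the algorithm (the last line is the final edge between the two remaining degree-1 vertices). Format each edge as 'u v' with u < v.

Initial degrees: {1:2, 2:1, 3:4, 4:1, 5:2, 6:2, 7:1, 8:2, 9:2, 10:2, 11:2, 12:1}
Step 1: smallest deg-1 vertex = 2, p_1 = 3. Add edge {2,3}. Now deg[2]=0, deg[3]=3.
Step 2: smallest deg-1 vertex = 4, p_2 = 8. Add edge {4,8}. Now deg[4]=0, deg[8]=1.
Step 3: smallest deg-1 vertex = 7, p_3 = 3. Add edge {3,7}. Now deg[7]=0, deg[3]=2.
Step 4: smallest deg-1 vertex = 8, p_4 = 6. Add edge {6,8}. Now deg[8]=0, deg[6]=1.
Step 5: smallest deg-1 vertex = 6, p_5 = 11. Add edge {6,11}. Now deg[6]=0, deg[11]=1.
Step 6: smallest deg-1 vertex = 11, p_6 = 3. Add edge {3,11}. Now deg[11]=0, deg[3]=1.
Step 7: smallest deg-1 vertex = 3, p_7 = 1. Add edge {1,3}. Now deg[3]=0, deg[1]=1.
Step 8: smallest deg-1 vertex = 1, p_8 = 10. Add edge {1,10}. Now deg[1]=0, deg[10]=1.
Step 9: smallest deg-1 vertex = 10, p_9 = 5. Add edge {5,10}. Now deg[10]=0, deg[5]=1.
Step 10: smallest deg-1 vertex = 5, p_10 = 9. Add edge {5,9}. Now deg[5]=0, deg[9]=1.
Final: two remaining deg-1 vertices are 9, 12. Add edge {9,12}.

Answer: 2 3
4 8
3 7
6 8
6 11
3 11
1 3
1 10
5 10
5 9
9 12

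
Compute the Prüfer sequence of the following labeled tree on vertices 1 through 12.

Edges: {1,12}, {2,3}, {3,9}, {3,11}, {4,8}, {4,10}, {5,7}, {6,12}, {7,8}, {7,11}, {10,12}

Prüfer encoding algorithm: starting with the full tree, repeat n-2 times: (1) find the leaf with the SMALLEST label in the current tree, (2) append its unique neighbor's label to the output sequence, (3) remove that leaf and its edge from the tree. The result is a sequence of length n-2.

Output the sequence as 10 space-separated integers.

Answer: 12 3 7 12 3 11 7 8 4 10

Derivation:
Step 1: leaves = {1,2,5,6,9}. Remove smallest leaf 1, emit neighbor 12.
Step 2: leaves = {2,5,6,9}. Remove smallest leaf 2, emit neighbor 3.
Step 3: leaves = {5,6,9}. Remove smallest leaf 5, emit neighbor 7.
Step 4: leaves = {6,9}. Remove smallest leaf 6, emit neighbor 12.
Step 5: leaves = {9,12}. Remove smallest leaf 9, emit neighbor 3.
Step 6: leaves = {3,12}. Remove smallest leaf 3, emit neighbor 11.
Step 7: leaves = {11,12}. Remove smallest leaf 11, emit neighbor 7.
Step 8: leaves = {7,12}. Remove smallest leaf 7, emit neighbor 8.
Step 9: leaves = {8,12}. Remove smallest leaf 8, emit neighbor 4.
Step 10: leaves = {4,12}. Remove smallest leaf 4, emit neighbor 10.
Done: 2 vertices remain (10, 12). Sequence = [12 3 7 12 3 11 7 8 4 10]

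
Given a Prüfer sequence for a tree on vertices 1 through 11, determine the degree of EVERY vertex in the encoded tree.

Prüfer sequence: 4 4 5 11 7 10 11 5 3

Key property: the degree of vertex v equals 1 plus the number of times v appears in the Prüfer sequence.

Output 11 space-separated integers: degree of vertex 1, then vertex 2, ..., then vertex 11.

Answer: 1 1 2 3 3 1 2 1 1 2 3

Derivation:
p_1 = 4: count[4] becomes 1
p_2 = 4: count[4] becomes 2
p_3 = 5: count[5] becomes 1
p_4 = 11: count[11] becomes 1
p_5 = 7: count[7] becomes 1
p_6 = 10: count[10] becomes 1
p_7 = 11: count[11] becomes 2
p_8 = 5: count[5] becomes 2
p_9 = 3: count[3] becomes 1
Degrees (1 + count): deg[1]=1+0=1, deg[2]=1+0=1, deg[3]=1+1=2, deg[4]=1+2=3, deg[5]=1+2=3, deg[6]=1+0=1, deg[7]=1+1=2, deg[8]=1+0=1, deg[9]=1+0=1, deg[10]=1+1=2, deg[11]=1+2=3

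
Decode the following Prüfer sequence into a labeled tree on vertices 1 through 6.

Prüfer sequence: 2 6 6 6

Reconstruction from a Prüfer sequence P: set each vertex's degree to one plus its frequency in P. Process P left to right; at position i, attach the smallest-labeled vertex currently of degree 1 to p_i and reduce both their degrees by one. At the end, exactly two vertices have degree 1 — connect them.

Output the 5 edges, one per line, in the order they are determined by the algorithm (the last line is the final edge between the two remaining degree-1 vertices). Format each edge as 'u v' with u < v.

Answer: 1 2
2 6
3 6
4 6
5 6

Derivation:
Initial degrees: {1:1, 2:2, 3:1, 4:1, 5:1, 6:4}
Step 1: smallest deg-1 vertex = 1, p_1 = 2. Add edge {1,2}. Now deg[1]=0, deg[2]=1.
Step 2: smallest deg-1 vertex = 2, p_2 = 6. Add edge {2,6}. Now deg[2]=0, deg[6]=3.
Step 3: smallest deg-1 vertex = 3, p_3 = 6. Add edge {3,6}. Now deg[3]=0, deg[6]=2.
Step 4: smallest deg-1 vertex = 4, p_4 = 6. Add edge {4,6}. Now deg[4]=0, deg[6]=1.
Final: two remaining deg-1 vertices are 5, 6. Add edge {5,6}.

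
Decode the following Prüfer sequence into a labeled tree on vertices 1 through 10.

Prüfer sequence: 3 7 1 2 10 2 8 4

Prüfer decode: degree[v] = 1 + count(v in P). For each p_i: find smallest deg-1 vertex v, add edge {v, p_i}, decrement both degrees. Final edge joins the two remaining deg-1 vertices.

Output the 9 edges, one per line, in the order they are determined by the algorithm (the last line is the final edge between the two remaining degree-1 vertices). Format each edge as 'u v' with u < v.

Answer: 3 5
3 7
1 6
1 2
7 10
2 9
2 8
4 8
4 10

Derivation:
Initial degrees: {1:2, 2:3, 3:2, 4:2, 5:1, 6:1, 7:2, 8:2, 9:1, 10:2}
Step 1: smallest deg-1 vertex = 5, p_1 = 3. Add edge {3,5}. Now deg[5]=0, deg[3]=1.
Step 2: smallest deg-1 vertex = 3, p_2 = 7. Add edge {3,7}. Now deg[3]=0, deg[7]=1.
Step 3: smallest deg-1 vertex = 6, p_3 = 1. Add edge {1,6}. Now deg[6]=0, deg[1]=1.
Step 4: smallest deg-1 vertex = 1, p_4 = 2. Add edge {1,2}. Now deg[1]=0, deg[2]=2.
Step 5: smallest deg-1 vertex = 7, p_5 = 10. Add edge {7,10}. Now deg[7]=0, deg[10]=1.
Step 6: smallest deg-1 vertex = 9, p_6 = 2. Add edge {2,9}. Now deg[9]=0, deg[2]=1.
Step 7: smallest deg-1 vertex = 2, p_7 = 8. Add edge {2,8}. Now deg[2]=0, deg[8]=1.
Step 8: smallest deg-1 vertex = 8, p_8 = 4. Add edge {4,8}. Now deg[8]=0, deg[4]=1.
Final: two remaining deg-1 vertices are 4, 10. Add edge {4,10}.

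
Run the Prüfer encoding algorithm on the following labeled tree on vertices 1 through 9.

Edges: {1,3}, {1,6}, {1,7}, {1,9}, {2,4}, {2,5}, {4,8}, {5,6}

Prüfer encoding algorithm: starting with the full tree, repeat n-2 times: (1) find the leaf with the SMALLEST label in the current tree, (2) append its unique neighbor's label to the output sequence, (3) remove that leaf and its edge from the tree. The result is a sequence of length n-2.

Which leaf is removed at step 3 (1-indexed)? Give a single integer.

Step 1: current leaves = {3,7,8,9}. Remove leaf 3 (neighbor: 1).
Step 2: current leaves = {7,8,9}. Remove leaf 7 (neighbor: 1).
Step 3: current leaves = {8,9}. Remove leaf 8 (neighbor: 4).

Answer: 8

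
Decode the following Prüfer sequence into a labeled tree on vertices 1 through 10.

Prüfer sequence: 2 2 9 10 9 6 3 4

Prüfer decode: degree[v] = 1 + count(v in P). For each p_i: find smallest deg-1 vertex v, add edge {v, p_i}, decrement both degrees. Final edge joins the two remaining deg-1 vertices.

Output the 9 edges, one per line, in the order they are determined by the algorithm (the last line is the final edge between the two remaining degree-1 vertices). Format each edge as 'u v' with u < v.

Answer: 1 2
2 5
2 9
7 10
8 9
6 9
3 6
3 4
4 10

Derivation:
Initial degrees: {1:1, 2:3, 3:2, 4:2, 5:1, 6:2, 7:1, 8:1, 9:3, 10:2}
Step 1: smallest deg-1 vertex = 1, p_1 = 2. Add edge {1,2}. Now deg[1]=0, deg[2]=2.
Step 2: smallest deg-1 vertex = 5, p_2 = 2. Add edge {2,5}. Now deg[5]=0, deg[2]=1.
Step 3: smallest deg-1 vertex = 2, p_3 = 9. Add edge {2,9}. Now deg[2]=0, deg[9]=2.
Step 4: smallest deg-1 vertex = 7, p_4 = 10. Add edge {7,10}. Now deg[7]=0, deg[10]=1.
Step 5: smallest deg-1 vertex = 8, p_5 = 9. Add edge {8,9}. Now deg[8]=0, deg[9]=1.
Step 6: smallest deg-1 vertex = 9, p_6 = 6. Add edge {6,9}. Now deg[9]=0, deg[6]=1.
Step 7: smallest deg-1 vertex = 6, p_7 = 3. Add edge {3,6}. Now deg[6]=0, deg[3]=1.
Step 8: smallest deg-1 vertex = 3, p_8 = 4. Add edge {3,4}. Now deg[3]=0, deg[4]=1.
Final: two remaining deg-1 vertices are 4, 10. Add edge {4,10}.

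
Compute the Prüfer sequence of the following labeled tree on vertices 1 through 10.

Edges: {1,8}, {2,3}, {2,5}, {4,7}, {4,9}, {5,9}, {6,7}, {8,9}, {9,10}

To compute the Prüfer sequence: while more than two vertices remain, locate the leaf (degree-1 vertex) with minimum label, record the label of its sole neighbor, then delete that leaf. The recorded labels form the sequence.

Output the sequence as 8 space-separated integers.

Step 1: leaves = {1,3,6,10}. Remove smallest leaf 1, emit neighbor 8.
Step 2: leaves = {3,6,8,10}. Remove smallest leaf 3, emit neighbor 2.
Step 3: leaves = {2,6,8,10}. Remove smallest leaf 2, emit neighbor 5.
Step 4: leaves = {5,6,8,10}. Remove smallest leaf 5, emit neighbor 9.
Step 5: leaves = {6,8,10}. Remove smallest leaf 6, emit neighbor 7.
Step 6: leaves = {7,8,10}. Remove smallest leaf 7, emit neighbor 4.
Step 7: leaves = {4,8,10}. Remove smallest leaf 4, emit neighbor 9.
Step 8: leaves = {8,10}. Remove smallest leaf 8, emit neighbor 9.
Done: 2 vertices remain (9, 10). Sequence = [8 2 5 9 7 4 9 9]

Answer: 8 2 5 9 7 4 9 9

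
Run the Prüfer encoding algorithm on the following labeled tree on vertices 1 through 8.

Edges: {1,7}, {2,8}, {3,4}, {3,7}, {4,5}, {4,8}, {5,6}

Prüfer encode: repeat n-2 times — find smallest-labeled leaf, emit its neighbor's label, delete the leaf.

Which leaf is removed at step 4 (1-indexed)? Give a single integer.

Answer: 5

Derivation:
Step 1: current leaves = {1,2,6}. Remove leaf 1 (neighbor: 7).
Step 2: current leaves = {2,6,7}. Remove leaf 2 (neighbor: 8).
Step 3: current leaves = {6,7,8}. Remove leaf 6 (neighbor: 5).
Step 4: current leaves = {5,7,8}. Remove leaf 5 (neighbor: 4).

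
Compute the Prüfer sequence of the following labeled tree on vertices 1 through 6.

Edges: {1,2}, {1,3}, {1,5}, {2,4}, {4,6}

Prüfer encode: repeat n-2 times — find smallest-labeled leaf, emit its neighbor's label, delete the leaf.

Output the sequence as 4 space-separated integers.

Step 1: leaves = {3,5,6}. Remove smallest leaf 3, emit neighbor 1.
Step 2: leaves = {5,6}. Remove smallest leaf 5, emit neighbor 1.
Step 3: leaves = {1,6}. Remove smallest leaf 1, emit neighbor 2.
Step 4: leaves = {2,6}. Remove smallest leaf 2, emit neighbor 4.
Done: 2 vertices remain (4, 6). Sequence = [1 1 2 4]

Answer: 1 1 2 4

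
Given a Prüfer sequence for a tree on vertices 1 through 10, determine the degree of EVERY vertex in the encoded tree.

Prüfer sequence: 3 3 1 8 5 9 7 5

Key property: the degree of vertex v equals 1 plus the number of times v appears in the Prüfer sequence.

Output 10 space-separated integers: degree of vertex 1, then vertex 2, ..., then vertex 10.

Answer: 2 1 3 1 3 1 2 2 2 1

Derivation:
p_1 = 3: count[3] becomes 1
p_2 = 3: count[3] becomes 2
p_3 = 1: count[1] becomes 1
p_4 = 8: count[8] becomes 1
p_5 = 5: count[5] becomes 1
p_6 = 9: count[9] becomes 1
p_7 = 7: count[7] becomes 1
p_8 = 5: count[5] becomes 2
Degrees (1 + count): deg[1]=1+1=2, deg[2]=1+0=1, deg[3]=1+2=3, deg[4]=1+0=1, deg[5]=1+2=3, deg[6]=1+0=1, deg[7]=1+1=2, deg[8]=1+1=2, deg[9]=1+1=2, deg[10]=1+0=1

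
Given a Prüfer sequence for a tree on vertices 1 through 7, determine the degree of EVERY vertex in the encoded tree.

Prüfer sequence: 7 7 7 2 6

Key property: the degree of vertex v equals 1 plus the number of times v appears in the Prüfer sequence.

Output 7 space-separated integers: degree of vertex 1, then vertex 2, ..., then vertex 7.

p_1 = 7: count[7] becomes 1
p_2 = 7: count[7] becomes 2
p_3 = 7: count[7] becomes 3
p_4 = 2: count[2] becomes 1
p_5 = 6: count[6] becomes 1
Degrees (1 + count): deg[1]=1+0=1, deg[2]=1+1=2, deg[3]=1+0=1, deg[4]=1+0=1, deg[5]=1+0=1, deg[6]=1+1=2, deg[7]=1+3=4

Answer: 1 2 1 1 1 2 4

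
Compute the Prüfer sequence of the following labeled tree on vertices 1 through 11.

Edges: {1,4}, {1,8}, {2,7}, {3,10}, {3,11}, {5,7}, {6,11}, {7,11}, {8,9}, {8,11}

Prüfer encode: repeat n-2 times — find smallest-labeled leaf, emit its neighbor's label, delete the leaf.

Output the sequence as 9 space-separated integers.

Step 1: leaves = {2,4,5,6,9,10}. Remove smallest leaf 2, emit neighbor 7.
Step 2: leaves = {4,5,6,9,10}. Remove smallest leaf 4, emit neighbor 1.
Step 3: leaves = {1,5,6,9,10}. Remove smallest leaf 1, emit neighbor 8.
Step 4: leaves = {5,6,9,10}. Remove smallest leaf 5, emit neighbor 7.
Step 5: leaves = {6,7,9,10}. Remove smallest leaf 6, emit neighbor 11.
Step 6: leaves = {7,9,10}. Remove smallest leaf 7, emit neighbor 11.
Step 7: leaves = {9,10}. Remove smallest leaf 9, emit neighbor 8.
Step 8: leaves = {8,10}. Remove smallest leaf 8, emit neighbor 11.
Step 9: leaves = {10,11}. Remove smallest leaf 10, emit neighbor 3.
Done: 2 vertices remain (3, 11). Sequence = [7 1 8 7 11 11 8 11 3]

Answer: 7 1 8 7 11 11 8 11 3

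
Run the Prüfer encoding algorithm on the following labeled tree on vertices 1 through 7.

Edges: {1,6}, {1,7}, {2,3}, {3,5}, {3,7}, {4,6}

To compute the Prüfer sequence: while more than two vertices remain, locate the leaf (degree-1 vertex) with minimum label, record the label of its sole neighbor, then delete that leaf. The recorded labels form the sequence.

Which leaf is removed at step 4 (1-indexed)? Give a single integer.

Step 1: current leaves = {2,4,5}. Remove leaf 2 (neighbor: 3).
Step 2: current leaves = {4,5}. Remove leaf 4 (neighbor: 6).
Step 3: current leaves = {5,6}. Remove leaf 5 (neighbor: 3).
Step 4: current leaves = {3,6}. Remove leaf 3 (neighbor: 7).

Answer: 3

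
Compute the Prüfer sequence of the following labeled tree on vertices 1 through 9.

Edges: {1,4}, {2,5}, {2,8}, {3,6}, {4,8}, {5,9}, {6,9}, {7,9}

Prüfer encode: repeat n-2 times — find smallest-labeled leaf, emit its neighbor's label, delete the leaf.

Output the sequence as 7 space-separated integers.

Answer: 4 6 8 9 9 2 5

Derivation:
Step 1: leaves = {1,3,7}. Remove smallest leaf 1, emit neighbor 4.
Step 2: leaves = {3,4,7}. Remove smallest leaf 3, emit neighbor 6.
Step 3: leaves = {4,6,7}. Remove smallest leaf 4, emit neighbor 8.
Step 4: leaves = {6,7,8}. Remove smallest leaf 6, emit neighbor 9.
Step 5: leaves = {7,8}. Remove smallest leaf 7, emit neighbor 9.
Step 6: leaves = {8,9}. Remove smallest leaf 8, emit neighbor 2.
Step 7: leaves = {2,9}. Remove smallest leaf 2, emit neighbor 5.
Done: 2 vertices remain (5, 9). Sequence = [4 6 8 9 9 2 5]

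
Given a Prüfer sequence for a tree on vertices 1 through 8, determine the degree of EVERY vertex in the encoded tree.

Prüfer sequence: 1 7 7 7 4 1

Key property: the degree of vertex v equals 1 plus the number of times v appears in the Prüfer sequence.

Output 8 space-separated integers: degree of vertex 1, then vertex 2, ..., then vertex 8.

Answer: 3 1 1 2 1 1 4 1

Derivation:
p_1 = 1: count[1] becomes 1
p_2 = 7: count[7] becomes 1
p_3 = 7: count[7] becomes 2
p_4 = 7: count[7] becomes 3
p_5 = 4: count[4] becomes 1
p_6 = 1: count[1] becomes 2
Degrees (1 + count): deg[1]=1+2=3, deg[2]=1+0=1, deg[3]=1+0=1, deg[4]=1+1=2, deg[5]=1+0=1, deg[6]=1+0=1, deg[7]=1+3=4, deg[8]=1+0=1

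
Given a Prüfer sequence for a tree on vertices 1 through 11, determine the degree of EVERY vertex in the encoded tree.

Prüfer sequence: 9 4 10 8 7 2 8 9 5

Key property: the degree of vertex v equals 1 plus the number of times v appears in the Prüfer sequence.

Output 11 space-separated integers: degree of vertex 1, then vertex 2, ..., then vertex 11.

p_1 = 9: count[9] becomes 1
p_2 = 4: count[4] becomes 1
p_3 = 10: count[10] becomes 1
p_4 = 8: count[8] becomes 1
p_5 = 7: count[7] becomes 1
p_6 = 2: count[2] becomes 1
p_7 = 8: count[8] becomes 2
p_8 = 9: count[9] becomes 2
p_9 = 5: count[5] becomes 1
Degrees (1 + count): deg[1]=1+0=1, deg[2]=1+1=2, deg[3]=1+0=1, deg[4]=1+1=2, deg[5]=1+1=2, deg[6]=1+0=1, deg[7]=1+1=2, deg[8]=1+2=3, deg[9]=1+2=3, deg[10]=1+1=2, deg[11]=1+0=1

Answer: 1 2 1 2 2 1 2 3 3 2 1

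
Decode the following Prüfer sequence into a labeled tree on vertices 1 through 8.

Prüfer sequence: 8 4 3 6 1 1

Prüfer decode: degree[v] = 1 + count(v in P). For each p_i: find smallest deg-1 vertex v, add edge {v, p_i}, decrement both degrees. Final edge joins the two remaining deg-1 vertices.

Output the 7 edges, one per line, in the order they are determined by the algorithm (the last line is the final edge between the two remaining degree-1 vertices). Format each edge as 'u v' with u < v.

Answer: 2 8
4 5
3 4
3 6
1 6
1 7
1 8

Derivation:
Initial degrees: {1:3, 2:1, 3:2, 4:2, 5:1, 6:2, 7:1, 8:2}
Step 1: smallest deg-1 vertex = 2, p_1 = 8. Add edge {2,8}. Now deg[2]=0, deg[8]=1.
Step 2: smallest deg-1 vertex = 5, p_2 = 4. Add edge {4,5}. Now deg[5]=0, deg[4]=1.
Step 3: smallest deg-1 vertex = 4, p_3 = 3. Add edge {3,4}. Now deg[4]=0, deg[3]=1.
Step 4: smallest deg-1 vertex = 3, p_4 = 6. Add edge {3,6}. Now deg[3]=0, deg[6]=1.
Step 5: smallest deg-1 vertex = 6, p_5 = 1. Add edge {1,6}. Now deg[6]=0, deg[1]=2.
Step 6: smallest deg-1 vertex = 7, p_6 = 1. Add edge {1,7}. Now deg[7]=0, deg[1]=1.
Final: two remaining deg-1 vertices are 1, 8. Add edge {1,8}.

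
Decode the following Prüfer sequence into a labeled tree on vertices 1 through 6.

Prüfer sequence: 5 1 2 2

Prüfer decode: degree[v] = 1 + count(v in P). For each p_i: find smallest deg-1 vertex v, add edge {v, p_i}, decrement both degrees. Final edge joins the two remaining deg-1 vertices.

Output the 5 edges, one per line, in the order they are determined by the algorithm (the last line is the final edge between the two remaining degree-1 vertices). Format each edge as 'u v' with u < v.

Initial degrees: {1:2, 2:3, 3:1, 4:1, 5:2, 6:1}
Step 1: smallest deg-1 vertex = 3, p_1 = 5. Add edge {3,5}. Now deg[3]=0, deg[5]=1.
Step 2: smallest deg-1 vertex = 4, p_2 = 1. Add edge {1,4}. Now deg[4]=0, deg[1]=1.
Step 3: smallest deg-1 vertex = 1, p_3 = 2. Add edge {1,2}. Now deg[1]=0, deg[2]=2.
Step 4: smallest deg-1 vertex = 5, p_4 = 2. Add edge {2,5}. Now deg[5]=0, deg[2]=1.
Final: two remaining deg-1 vertices are 2, 6. Add edge {2,6}.

Answer: 3 5
1 4
1 2
2 5
2 6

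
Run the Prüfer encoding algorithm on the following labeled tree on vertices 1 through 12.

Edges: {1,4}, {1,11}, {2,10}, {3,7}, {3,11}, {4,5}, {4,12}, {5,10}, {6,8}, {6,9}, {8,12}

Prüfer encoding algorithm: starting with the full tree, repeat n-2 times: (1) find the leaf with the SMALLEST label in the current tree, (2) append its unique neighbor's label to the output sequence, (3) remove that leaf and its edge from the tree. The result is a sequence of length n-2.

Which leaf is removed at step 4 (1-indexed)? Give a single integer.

Answer: 9

Derivation:
Step 1: current leaves = {2,7,9}. Remove leaf 2 (neighbor: 10).
Step 2: current leaves = {7,9,10}. Remove leaf 7 (neighbor: 3).
Step 3: current leaves = {3,9,10}. Remove leaf 3 (neighbor: 11).
Step 4: current leaves = {9,10,11}. Remove leaf 9 (neighbor: 6).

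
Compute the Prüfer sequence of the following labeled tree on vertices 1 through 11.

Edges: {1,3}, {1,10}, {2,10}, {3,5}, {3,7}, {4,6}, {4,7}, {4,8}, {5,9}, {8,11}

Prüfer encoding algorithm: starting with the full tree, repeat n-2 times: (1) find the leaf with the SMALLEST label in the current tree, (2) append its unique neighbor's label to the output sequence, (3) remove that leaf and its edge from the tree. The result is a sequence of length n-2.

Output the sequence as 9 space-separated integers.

Step 1: leaves = {2,6,9,11}. Remove smallest leaf 2, emit neighbor 10.
Step 2: leaves = {6,9,10,11}. Remove smallest leaf 6, emit neighbor 4.
Step 3: leaves = {9,10,11}. Remove smallest leaf 9, emit neighbor 5.
Step 4: leaves = {5,10,11}. Remove smallest leaf 5, emit neighbor 3.
Step 5: leaves = {10,11}. Remove smallest leaf 10, emit neighbor 1.
Step 6: leaves = {1,11}. Remove smallest leaf 1, emit neighbor 3.
Step 7: leaves = {3,11}. Remove smallest leaf 3, emit neighbor 7.
Step 8: leaves = {7,11}. Remove smallest leaf 7, emit neighbor 4.
Step 9: leaves = {4,11}. Remove smallest leaf 4, emit neighbor 8.
Done: 2 vertices remain (8, 11). Sequence = [10 4 5 3 1 3 7 4 8]

Answer: 10 4 5 3 1 3 7 4 8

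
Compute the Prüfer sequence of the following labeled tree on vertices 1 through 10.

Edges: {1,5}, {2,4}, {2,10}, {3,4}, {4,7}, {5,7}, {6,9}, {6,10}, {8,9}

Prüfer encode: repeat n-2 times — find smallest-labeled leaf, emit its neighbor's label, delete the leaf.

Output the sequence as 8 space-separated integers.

Answer: 5 4 7 4 2 10 9 6

Derivation:
Step 1: leaves = {1,3,8}. Remove smallest leaf 1, emit neighbor 5.
Step 2: leaves = {3,5,8}. Remove smallest leaf 3, emit neighbor 4.
Step 3: leaves = {5,8}. Remove smallest leaf 5, emit neighbor 7.
Step 4: leaves = {7,8}. Remove smallest leaf 7, emit neighbor 4.
Step 5: leaves = {4,8}. Remove smallest leaf 4, emit neighbor 2.
Step 6: leaves = {2,8}. Remove smallest leaf 2, emit neighbor 10.
Step 7: leaves = {8,10}. Remove smallest leaf 8, emit neighbor 9.
Step 8: leaves = {9,10}. Remove smallest leaf 9, emit neighbor 6.
Done: 2 vertices remain (6, 10). Sequence = [5 4 7 4 2 10 9 6]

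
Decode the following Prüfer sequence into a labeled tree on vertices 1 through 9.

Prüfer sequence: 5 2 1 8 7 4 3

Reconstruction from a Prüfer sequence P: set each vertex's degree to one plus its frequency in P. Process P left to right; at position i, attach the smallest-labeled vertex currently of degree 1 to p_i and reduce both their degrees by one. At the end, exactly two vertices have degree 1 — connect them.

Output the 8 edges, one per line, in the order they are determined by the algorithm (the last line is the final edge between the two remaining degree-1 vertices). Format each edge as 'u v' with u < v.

Initial degrees: {1:2, 2:2, 3:2, 4:2, 5:2, 6:1, 7:2, 8:2, 9:1}
Step 1: smallest deg-1 vertex = 6, p_1 = 5. Add edge {5,6}. Now deg[6]=0, deg[5]=1.
Step 2: smallest deg-1 vertex = 5, p_2 = 2. Add edge {2,5}. Now deg[5]=0, deg[2]=1.
Step 3: smallest deg-1 vertex = 2, p_3 = 1. Add edge {1,2}. Now deg[2]=0, deg[1]=1.
Step 4: smallest deg-1 vertex = 1, p_4 = 8. Add edge {1,8}. Now deg[1]=0, deg[8]=1.
Step 5: smallest deg-1 vertex = 8, p_5 = 7. Add edge {7,8}. Now deg[8]=0, deg[7]=1.
Step 6: smallest deg-1 vertex = 7, p_6 = 4. Add edge {4,7}. Now deg[7]=0, deg[4]=1.
Step 7: smallest deg-1 vertex = 4, p_7 = 3. Add edge {3,4}. Now deg[4]=0, deg[3]=1.
Final: two remaining deg-1 vertices are 3, 9. Add edge {3,9}.

Answer: 5 6
2 5
1 2
1 8
7 8
4 7
3 4
3 9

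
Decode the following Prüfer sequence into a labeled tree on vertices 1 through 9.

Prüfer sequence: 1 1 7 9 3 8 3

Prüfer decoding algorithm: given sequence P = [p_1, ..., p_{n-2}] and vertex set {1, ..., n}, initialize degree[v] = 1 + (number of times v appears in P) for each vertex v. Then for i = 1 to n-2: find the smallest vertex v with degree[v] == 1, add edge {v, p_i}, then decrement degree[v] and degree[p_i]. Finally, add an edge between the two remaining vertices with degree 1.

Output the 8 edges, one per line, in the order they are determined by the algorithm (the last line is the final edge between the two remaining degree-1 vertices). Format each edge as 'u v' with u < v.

Initial degrees: {1:3, 2:1, 3:3, 4:1, 5:1, 6:1, 7:2, 8:2, 9:2}
Step 1: smallest deg-1 vertex = 2, p_1 = 1. Add edge {1,2}. Now deg[2]=0, deg[1]=2.
Step 2: smallest deg-1 vertex = 4, p_2 = 1. Add edge {1,4}. Now deg[4]=0, deg[1]=1.
Step 3: smallest deg-1 vertex = 1, p_3 = 7. Add edge {1,7}. Now deg[1]=0, deg[7]=1.
Step 4: smallest deg-1 vertex = 5, p_4 = 9. Add edge {5,9}. Now deg[5]=0, deg[9]=1.
Step 5: smallest deg-1 vertex = 6, p_5 = 3. Add edge {3,6}. Now deg[6]=0, deg[3]=2.
Step 6: smallest deg-1 vertex = 7, p_6 = 8. Add edge {7,8}. Now deg[7]=0, deg[8]=1.
Step 7: smallest deg-1 vertex = 8, p_7 = 3. Add edge {3,8}. Now deg[8]=0, deg[3]=1.
Final: two remaining deg-1 vertices are 3, 9. Add edge {3,9}.

Answer: 1 2
1 4
1 7
5 9
3 6
7 8
3 8
3 9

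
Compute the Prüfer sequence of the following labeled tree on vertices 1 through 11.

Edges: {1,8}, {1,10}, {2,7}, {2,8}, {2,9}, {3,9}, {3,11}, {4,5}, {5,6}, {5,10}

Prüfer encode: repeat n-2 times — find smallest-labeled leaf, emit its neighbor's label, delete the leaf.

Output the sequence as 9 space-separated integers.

Step 1: leaves = {4,6,7,11}. Remove smallest leaf 4, emit neighbor 5.
Step 2: leaves = {6,7,11}. Remove smallest leaf 6, emit neighbor 5.
Step 3: leaves = {5,7,11}. Remove smallest leaf 5, emit neighbor 10.
Step 4: leaves = {7,10,11}. Remove smallest leaf 7, emit neighbor 2.
Step 5: leaves = {10,11}. Remove smallest leaf 10, emit neighbor 1.
Step 6: leaves = {1,11}. Remove smallest leaf 1, emit neighbor 8.
Step 7: leaves = {8,11}. Remove smallest leaf 8, emit neighbor 2.
Step 8: leaves = {2,11}. Remove smallest leaf 2, emit neighbor 9.
Step 9: leaves = {9,11}. Remove smallest leaf 9, emit neighbor 3.
Done: 2 vertices remain (3, 11). Sequence = [5 5 10 2 1 8 2 9 3]

Answer: 5 5 10 2 1 8 2 9 3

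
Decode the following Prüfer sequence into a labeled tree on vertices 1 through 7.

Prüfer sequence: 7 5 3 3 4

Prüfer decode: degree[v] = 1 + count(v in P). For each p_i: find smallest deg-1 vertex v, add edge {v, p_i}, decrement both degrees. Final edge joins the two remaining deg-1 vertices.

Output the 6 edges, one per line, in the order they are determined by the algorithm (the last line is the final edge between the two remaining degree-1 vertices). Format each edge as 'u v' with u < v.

Initial degrees: {1:1, 2:1, 3:3, 4:2, 5:2, 6:1, 7:2}
Step 1: smallest deg-1 vertex = 1, p_1 = 7. Add edge {1,7}. Now deg[1]=0, deg[7]=1.
Step 2: smallest deg-1 vertex = 2, p_2 = 5. Add edge {2,5}. Now deg[2]=0, deg[5]=1.
Step 3: smallest deg-1 vertex = 5, p_3 = 3. Add edge {3,5}. Now deg[5]=0, deg[3]=2.
Step 4: smallest deg-1 vertex = 6, p_4 = 3. Add edge {3,6}. Now deg[6]=0, deg[3]=1.
Step 5: smallest deg-1 vertex = 3, p_5 = 4. Add edge {3,4}. Now deg[3]=0, deg[4]=1.
Final: two remaining deg-1 vertices are 4, 7. Add edge {4,7}.

Answer: 1 7
2 5
3 5
3 6
3 4
4 7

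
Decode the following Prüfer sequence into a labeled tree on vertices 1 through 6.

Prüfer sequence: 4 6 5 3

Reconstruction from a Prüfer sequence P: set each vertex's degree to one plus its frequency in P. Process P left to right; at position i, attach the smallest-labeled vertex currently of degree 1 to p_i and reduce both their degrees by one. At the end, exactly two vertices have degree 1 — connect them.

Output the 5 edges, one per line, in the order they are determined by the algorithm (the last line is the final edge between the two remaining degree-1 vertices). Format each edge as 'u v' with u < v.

Initial degrees: {1:1, 2:1, 3:2, 4:2, 5:2, 6:2}
Step 1: smallest deg-1 vertex = 1, p_1 = 4. Add edge {1,4}. Now deg[1]=0, deg[4]=1.
Step 2: smallest deg-1 vertex = 2, p_2 = 6. Add edge {2,6}. Now deg[2]=0, deg[6]=1.
Step 3: smallest deg-1 vertex = 4, p_3 = 5. Add edge {4,5}. Now deg[4]=0, deg[5]=1.
Step 4: smallest deg-1 vertex = 5, p_4 = 3. Add edge {3,5}. Now deg[5]=0, deg[3]=1.
Final: two remaining deg-1 vertices are 3, 6. Add edge {3,6}.

Answer: 1 4
2 6
4 5
3 5
3 6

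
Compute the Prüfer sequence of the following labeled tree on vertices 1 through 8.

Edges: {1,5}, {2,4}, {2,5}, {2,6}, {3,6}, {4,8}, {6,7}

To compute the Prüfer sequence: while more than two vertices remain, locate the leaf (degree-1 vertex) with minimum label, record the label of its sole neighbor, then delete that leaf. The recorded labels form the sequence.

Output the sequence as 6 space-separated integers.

Answer: 5 6 2 6 2 4

Derivation:
Step 1: leaves = {1,3,7,8}. Remove smallest leaf 1, emit neighbor 5.
Step 2: leaves = {3,5,7,8}. Remove smallest leaf 3, emit neighbor 6.
Step 3: leaves = {5,7,8}. Remove smallest leaf 5, emit neighbor 2.
Step 4: leaves = {7,8}. Remove smallest leaf 7, emit neighbor 6.
Step 5: leaves = {6,8}. Remove smallest leaf 6, emit neighbor 2.
Step 6: leaves = {2,8}. Remove smallest leaf 2, emit neighbor 4.
Done: 2 vertices remain (4, 8). Sequence = [5 6 2 6 2 4]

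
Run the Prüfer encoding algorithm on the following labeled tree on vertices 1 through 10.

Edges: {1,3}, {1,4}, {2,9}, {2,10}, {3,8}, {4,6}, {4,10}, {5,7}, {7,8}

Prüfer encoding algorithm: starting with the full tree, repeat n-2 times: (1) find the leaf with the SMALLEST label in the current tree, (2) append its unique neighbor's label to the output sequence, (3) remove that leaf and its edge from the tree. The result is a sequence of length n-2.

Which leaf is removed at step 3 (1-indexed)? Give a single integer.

Answer: 7

Derivation:
Step 1: current leaves = {5,6,9}. Remove leaf 5 (neighbor: 7).
Step 2: current leaves = {6,7,9}. Remove leaf 6 (neighbor: 4).
Step 3: current leaves = {7,9}. Remove leaf 7 (neighbor: 8).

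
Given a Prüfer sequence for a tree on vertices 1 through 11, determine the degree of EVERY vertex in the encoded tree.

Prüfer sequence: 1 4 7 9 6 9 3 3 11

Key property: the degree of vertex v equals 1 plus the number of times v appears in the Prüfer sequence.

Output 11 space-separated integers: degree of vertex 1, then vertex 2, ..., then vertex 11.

Answer: 2 1 3 2 1 2 2 1 3 1 2

Derivation:
p_1 = 1: count[1] becomes 1
p_2 = 4: count[4] becomes 1
p_3 = 7: count[7] becomes 1
p_4 = 9: count[9] becomes 1
p_5 = 6: count[6] becomes 1
p_6 = 9: count[9] becomes 2
p_7 = 3: count[3] becomes 1
p_8 = 3: count[3] becomes 2
p_9 = 11: count[11] becomes 1
Degrees (1 + count): deg[1]=1+1=2, deg[2]=1+0=1, deg[3]=1+2=3, deg[4]=1+1=2, deg[5]=1+0=1, deg[6]=1+1=2, deg[7]=1+1=2, deg[8]=1+0=1, deg[9]=1+2=3, deg[10]=1+0=1, deg[11]=1+1=2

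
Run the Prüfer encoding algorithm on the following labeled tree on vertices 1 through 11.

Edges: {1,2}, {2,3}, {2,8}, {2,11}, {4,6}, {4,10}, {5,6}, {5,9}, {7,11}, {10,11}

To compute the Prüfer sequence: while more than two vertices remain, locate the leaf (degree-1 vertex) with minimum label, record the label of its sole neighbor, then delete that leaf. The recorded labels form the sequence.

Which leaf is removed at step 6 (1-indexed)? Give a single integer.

Step 1: current leaves = {1,3,7,8,9}. Remove leaf 1 (neighbor: 2).
Step 2: current leaves = {3,7,8,9}. Remove leaf 3 (neighbor: 2).
Step 3: current leaves = {7,8,9}. Remove leaf 7 (neighbor: 11).
Step 4: current leaves = {8,9}. Remove leaf 8 (neighbor: 2).
Step 5: current leaves = {2,9}. Remove leaf 2 (neighbor: 11).
Step 6: current leaves = {9,11}. Remove leaf 9 (neighbor: 5).

Answer: 9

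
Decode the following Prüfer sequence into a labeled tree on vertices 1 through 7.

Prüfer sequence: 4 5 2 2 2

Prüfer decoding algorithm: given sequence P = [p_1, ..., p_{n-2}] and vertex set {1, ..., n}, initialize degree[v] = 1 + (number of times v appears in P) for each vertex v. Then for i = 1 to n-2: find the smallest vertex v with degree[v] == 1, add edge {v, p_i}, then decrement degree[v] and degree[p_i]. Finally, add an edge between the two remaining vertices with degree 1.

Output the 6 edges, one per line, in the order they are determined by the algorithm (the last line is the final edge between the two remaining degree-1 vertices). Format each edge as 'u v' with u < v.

Initial degrees: {1:1, 2:4, 3:1, 4:2, 5:2, 6:1, 7:1}
Step 1: smallest deg-1 vertex = 1, p_1 = 4. Add edge {1,4}. Now deg[1]=0, deg[4]=1.
Step 2: smallest deg-1 vertex = 3, p_2 = 5. Add edge {3,5}. Now deg[3]=0, deg[5]=1.
Step 3: smallest deg-1 vertex = 4, p_3 = 2. Add edge {2,4}. Now deg[4]=0, deg[2]=3.
Step 4: smallest deg-1 vertex = 5, p_4 = 2. Add edge {2,5}. Now deg[5]=0, deg[2]=2.
Step 5: smallest deg-1 vertex = 6, p_5 = 2. Add edge {2,6}. Now deg[6]=0, deg[2]=1.
Final: two remaining deg-1 vertices are 2, 7. Add edge {2,7}.

Answer: 1 4
3 5
2 4
2 5
2 6
2 7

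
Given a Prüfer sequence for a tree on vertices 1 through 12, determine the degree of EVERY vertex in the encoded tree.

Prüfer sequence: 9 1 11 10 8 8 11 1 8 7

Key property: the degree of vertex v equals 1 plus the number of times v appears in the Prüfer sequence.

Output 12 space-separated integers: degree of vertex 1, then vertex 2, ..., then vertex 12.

Answer: 3 1 1 1 1 1 2 4 2 2 3 1

Derivation:
p_1 = 9: count[9] becomes 1
p_2 = 1: count[1] becomes 1
p_3 = 11: count[11] becomes 1
p_4 = 10: count[10] becomes 1
p_5 = 8: count[8] becomes 1
p_6 = 8: count[8] becomes 2
p_7 = 11: count[11] becomes 2
p_8 = 1: count[1] becomes 2
p_9 = 8: count[8] becomes 3
p_10 = 7: count[7] becomes 1
Degrees (1 + count): deg[1]=1+2=3, deg[2]=1+0=1, deg[3]=1+0=1, deg[4]=1+0=1, deg[5]=1+0=1, deg[6]=1+0=1, deg[7]=1+1=2, deg[8]=1+3=4, deg[9]=1+1=2, deg[10]=1+1=2, deg[11]=1+2=3, deg[12]=1+0=1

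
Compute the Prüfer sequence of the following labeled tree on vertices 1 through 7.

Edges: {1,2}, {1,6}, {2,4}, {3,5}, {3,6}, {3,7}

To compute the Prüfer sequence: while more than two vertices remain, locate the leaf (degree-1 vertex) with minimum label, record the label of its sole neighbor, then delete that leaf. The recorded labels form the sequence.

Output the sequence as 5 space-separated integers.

Step 1: leaves = {4,5,7}. Remove smallest leaf 4, emit neighbor 2.
Step 2: leaves = {2,5,7}. Remove smallest leaf 2, emit neighbor 1.
Step 3: leaves = {1,5,7}. Remove smallest leaf 1, emit neighbor 6.
Step 4: leaves = {5,6,7}. Remove smallest leaf 5, emit neighbor 3.
Step 5: leaves = {6,7}. Remove smallest leaf 6, emit neighbor 3.
Done: 2 vertices remain (3, 7). Sequence = [2 1 6 3 3]

Answer: 2 1 6 3 3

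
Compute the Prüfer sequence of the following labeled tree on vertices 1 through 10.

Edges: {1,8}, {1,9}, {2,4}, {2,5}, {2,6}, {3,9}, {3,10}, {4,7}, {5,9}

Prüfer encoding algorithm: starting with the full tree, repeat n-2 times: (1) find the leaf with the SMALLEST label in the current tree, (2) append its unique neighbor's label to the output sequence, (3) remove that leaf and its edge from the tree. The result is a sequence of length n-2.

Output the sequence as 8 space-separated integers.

Answer: 2 4 2 5 9 1 9 3

Derivation:
Step 1: leaves = {6,7,8,10}. Remove smallest leaf 6, emit neighbor 2.
Step 2: leaves = {7,8,10}. Remove smallest leaf 7, emit neighbor 4.
Step 3: leaves = {4,8,10}. Remove smallest leaf 4, emit neighbor 2.
Step 4: leaves = {2,8,10}. Remove smallest leaf 2, emit neighbor 5.
Step 5: leaves = {5,8,10}. Remove smallest leaf 5, emit neighbor 9.
Step 6: leaves = {8,10}. Remove smallest leaf 8, emit neighbor 1.
Step 7: leaves = {1,10}. Remove smallest leaf 1, emit neighbor 9.
Step 8: leaves = {9,10}. Remove smallest leaf 9, emit neighbor 3.
Done: 2 vertices remain (3, 10). Sequence = [2 4 2 5 9 1 9 3]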